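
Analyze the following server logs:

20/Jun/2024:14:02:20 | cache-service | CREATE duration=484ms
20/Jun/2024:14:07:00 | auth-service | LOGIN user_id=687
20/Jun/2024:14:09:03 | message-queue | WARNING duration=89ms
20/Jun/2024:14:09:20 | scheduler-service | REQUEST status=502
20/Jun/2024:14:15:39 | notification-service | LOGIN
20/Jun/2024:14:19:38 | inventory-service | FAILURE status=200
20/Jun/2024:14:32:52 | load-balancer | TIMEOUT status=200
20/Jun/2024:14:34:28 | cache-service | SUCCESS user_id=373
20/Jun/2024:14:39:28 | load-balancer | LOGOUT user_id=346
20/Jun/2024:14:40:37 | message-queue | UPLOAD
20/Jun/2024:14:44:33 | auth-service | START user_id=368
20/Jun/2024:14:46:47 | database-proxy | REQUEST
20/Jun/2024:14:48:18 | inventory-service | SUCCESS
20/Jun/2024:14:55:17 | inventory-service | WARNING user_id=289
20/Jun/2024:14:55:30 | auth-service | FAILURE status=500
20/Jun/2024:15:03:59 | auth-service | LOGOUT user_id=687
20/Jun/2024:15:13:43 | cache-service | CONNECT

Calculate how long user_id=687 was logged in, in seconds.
3419

To calculate session duration:

1. Find LOGIN event for user_id=687: 20/Jun/2024:14:07:00
2. Find LOGOUT event for user_id=687: 20/Jun/2024:15:03:59
3. Session duration: 20/Jun/2024:15:03:59 - 20/Jun/2024:14:07:00 = 3419 seconds (56 minutes)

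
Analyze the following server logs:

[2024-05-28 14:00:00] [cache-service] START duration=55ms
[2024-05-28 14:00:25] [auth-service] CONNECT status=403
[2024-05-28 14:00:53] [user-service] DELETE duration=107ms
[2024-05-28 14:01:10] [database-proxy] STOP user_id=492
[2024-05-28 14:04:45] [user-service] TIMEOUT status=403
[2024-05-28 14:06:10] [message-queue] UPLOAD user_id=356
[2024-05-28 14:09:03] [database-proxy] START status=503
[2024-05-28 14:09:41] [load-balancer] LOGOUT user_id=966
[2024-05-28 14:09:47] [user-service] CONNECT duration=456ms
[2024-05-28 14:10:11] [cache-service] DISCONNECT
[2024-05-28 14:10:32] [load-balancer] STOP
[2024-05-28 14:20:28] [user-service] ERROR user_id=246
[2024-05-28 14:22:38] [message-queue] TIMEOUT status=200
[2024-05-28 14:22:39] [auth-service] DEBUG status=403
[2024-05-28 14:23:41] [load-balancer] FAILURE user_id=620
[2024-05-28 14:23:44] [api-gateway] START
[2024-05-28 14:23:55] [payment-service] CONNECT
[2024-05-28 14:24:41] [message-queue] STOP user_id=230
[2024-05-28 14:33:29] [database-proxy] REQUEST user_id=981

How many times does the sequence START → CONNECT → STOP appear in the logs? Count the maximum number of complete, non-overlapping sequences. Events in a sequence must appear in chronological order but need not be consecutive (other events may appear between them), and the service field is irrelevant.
3

To count sequences:

1. Look for pattern: START → CONNECT → STOP
2. Greedily scan the log in chronological order, matching each sequence element in turn (ignoring service)
3. Each time the full pattern completes, increment the count and restart matching from the next event
4. Complete non-overlapping sequences found: 3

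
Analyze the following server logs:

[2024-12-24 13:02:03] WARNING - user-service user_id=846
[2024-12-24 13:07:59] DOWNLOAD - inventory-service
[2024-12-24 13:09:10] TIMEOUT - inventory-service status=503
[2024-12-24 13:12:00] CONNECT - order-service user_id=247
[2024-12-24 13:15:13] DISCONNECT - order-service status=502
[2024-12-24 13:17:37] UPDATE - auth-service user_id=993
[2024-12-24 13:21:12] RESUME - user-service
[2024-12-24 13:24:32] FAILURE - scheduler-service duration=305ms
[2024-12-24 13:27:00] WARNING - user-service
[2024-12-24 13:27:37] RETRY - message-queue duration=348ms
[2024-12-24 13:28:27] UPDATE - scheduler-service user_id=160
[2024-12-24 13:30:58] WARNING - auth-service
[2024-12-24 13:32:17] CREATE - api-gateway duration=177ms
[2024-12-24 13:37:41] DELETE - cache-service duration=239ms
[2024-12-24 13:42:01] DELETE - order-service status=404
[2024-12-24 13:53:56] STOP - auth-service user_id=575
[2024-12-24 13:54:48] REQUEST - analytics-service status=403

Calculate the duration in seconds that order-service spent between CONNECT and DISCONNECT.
193

To calculate state duration:

1. Find CONNECT event for order-service: 2024-12-24 13:12:00
2. Find DISCONNECT event for order-service: 2024-12-24 13:15:13
3. Calculate duration: 2024-12-24 13:15:13 - 2024-12-24 13:12:00 = 193 seconds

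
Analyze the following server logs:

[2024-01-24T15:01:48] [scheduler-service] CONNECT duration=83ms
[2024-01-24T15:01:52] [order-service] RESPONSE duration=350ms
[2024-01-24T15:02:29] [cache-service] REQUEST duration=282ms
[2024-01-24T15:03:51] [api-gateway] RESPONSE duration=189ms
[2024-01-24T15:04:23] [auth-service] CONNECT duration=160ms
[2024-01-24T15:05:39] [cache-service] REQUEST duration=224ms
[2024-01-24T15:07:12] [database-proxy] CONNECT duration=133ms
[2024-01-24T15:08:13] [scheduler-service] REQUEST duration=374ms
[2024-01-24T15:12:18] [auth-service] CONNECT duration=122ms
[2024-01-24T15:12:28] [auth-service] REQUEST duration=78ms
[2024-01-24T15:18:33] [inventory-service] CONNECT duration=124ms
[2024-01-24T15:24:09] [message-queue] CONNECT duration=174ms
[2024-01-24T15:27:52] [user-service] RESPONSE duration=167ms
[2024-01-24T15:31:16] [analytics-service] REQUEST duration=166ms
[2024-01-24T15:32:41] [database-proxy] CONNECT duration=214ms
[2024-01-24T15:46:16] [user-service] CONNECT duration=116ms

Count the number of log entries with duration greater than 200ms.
5

To count timeouts:

1. Threshold: 200ms
2. Extract duration from each log entry
3. Count entries where duration > 200
4. Timeout count: 5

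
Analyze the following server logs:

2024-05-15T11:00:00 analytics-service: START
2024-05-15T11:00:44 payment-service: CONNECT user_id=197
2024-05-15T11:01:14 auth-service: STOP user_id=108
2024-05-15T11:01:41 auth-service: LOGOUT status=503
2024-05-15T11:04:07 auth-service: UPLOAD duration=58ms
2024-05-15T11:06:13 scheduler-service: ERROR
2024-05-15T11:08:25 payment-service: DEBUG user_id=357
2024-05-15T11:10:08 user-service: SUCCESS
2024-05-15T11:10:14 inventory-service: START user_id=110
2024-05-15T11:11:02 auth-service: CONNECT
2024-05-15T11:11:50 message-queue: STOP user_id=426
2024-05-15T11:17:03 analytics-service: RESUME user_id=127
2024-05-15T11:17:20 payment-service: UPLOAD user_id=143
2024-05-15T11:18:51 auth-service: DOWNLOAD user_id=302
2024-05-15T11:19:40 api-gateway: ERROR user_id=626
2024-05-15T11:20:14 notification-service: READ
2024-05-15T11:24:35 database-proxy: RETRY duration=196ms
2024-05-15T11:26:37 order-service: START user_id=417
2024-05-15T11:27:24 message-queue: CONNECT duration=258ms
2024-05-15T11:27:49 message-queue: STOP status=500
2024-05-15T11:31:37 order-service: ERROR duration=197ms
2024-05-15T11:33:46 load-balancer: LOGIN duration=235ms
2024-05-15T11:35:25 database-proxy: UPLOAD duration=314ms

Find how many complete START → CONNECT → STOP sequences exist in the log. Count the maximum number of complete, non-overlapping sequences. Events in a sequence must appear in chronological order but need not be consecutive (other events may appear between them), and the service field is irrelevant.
3

To count sequences:

1. Look for pattern: START → CONNECT → STOP
2. Greedily scan the log in chronological order, matching each sequence element in turn (ignoring service)
3. Each time the full pattern completes, increment the count and restart matching from the next event
4. Complete non-overlapping sequences found: 3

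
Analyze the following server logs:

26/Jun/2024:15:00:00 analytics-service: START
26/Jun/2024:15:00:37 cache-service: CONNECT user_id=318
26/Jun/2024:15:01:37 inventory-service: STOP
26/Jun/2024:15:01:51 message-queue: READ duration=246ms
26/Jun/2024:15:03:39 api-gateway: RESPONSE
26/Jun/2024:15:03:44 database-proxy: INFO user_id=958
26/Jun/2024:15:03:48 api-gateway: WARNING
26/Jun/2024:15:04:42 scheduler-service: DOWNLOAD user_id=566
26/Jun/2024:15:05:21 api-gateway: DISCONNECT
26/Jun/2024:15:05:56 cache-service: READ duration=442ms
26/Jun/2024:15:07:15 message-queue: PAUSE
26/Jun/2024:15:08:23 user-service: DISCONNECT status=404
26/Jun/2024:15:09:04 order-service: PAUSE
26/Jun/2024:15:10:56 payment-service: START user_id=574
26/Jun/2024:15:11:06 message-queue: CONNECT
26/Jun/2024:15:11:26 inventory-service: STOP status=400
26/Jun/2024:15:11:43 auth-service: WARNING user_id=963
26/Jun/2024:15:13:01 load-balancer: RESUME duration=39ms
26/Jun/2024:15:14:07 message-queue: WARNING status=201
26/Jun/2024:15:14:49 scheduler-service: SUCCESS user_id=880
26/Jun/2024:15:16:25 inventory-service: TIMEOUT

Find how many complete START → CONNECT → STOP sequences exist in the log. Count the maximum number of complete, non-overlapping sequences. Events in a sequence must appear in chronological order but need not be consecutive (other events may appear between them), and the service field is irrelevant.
2

To count sequences:

1. Look for pattern: START → CONNECT → STOP
2. Greedily scan the log in chronological order, matching each sequence element in turn (ignoring service)
3. Each time the full pattern completes, increment the count and restart matching from the next event
4. Complete non-overlapping sequences found: 2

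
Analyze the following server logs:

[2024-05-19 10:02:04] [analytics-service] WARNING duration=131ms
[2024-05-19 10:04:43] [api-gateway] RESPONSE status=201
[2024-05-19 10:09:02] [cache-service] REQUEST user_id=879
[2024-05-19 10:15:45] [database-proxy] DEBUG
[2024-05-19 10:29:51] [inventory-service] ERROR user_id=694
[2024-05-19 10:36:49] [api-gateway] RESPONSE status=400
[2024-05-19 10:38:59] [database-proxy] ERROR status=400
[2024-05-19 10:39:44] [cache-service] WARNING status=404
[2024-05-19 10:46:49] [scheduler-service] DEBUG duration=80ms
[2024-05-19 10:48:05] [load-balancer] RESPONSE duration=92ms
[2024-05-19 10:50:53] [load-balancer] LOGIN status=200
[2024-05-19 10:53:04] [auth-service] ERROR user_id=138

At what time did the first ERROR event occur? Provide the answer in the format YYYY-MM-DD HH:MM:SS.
2024-05-19 10:29:51

To find the first event:

1. Filter for all ERROR events
2. Sort by timestamp
3. Select the first one
4. Timestamp: 2024-05-19 10:29:51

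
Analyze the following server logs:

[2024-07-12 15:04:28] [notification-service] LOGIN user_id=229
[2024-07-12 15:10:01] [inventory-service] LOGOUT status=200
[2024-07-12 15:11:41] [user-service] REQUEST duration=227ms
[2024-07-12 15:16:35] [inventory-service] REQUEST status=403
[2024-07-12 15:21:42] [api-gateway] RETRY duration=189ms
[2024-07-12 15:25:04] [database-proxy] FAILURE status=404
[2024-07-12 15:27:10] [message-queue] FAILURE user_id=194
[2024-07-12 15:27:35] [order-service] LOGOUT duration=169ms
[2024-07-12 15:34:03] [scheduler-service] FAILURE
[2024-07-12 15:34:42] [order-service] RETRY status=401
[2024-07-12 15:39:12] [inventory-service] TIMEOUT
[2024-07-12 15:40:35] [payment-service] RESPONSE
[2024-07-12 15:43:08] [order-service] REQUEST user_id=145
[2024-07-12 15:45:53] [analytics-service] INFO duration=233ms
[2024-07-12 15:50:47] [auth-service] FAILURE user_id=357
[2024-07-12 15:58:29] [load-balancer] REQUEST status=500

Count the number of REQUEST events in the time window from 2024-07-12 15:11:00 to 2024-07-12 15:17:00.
2

To count events in the time window:

1. Window boundaries: 2024-07-12 15:11:00 to 2024-07-12 15:17:00
2. Filter for REQUEST events within this window
3. Count matching events: 2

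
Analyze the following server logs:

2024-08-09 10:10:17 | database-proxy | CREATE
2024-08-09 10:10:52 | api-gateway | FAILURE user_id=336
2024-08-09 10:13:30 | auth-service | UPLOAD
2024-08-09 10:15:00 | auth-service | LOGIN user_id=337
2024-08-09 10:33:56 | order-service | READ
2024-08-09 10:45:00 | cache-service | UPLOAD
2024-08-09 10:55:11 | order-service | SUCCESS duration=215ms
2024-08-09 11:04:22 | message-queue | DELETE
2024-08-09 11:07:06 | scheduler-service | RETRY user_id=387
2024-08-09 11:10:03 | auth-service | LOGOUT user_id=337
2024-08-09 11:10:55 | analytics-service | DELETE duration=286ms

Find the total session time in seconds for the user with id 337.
3303

To calculate session duration:

1. Find LOGIN event for user_id=337: 2024-08-09 10:15:00
2. Find LOGOUT event for user_id=337: 2024-08-09 11:10:03
3. Session duration: 2024-08-09 11:10:03 - 2024-08-09 10:15:00 = 3303 seconds (55 minutes)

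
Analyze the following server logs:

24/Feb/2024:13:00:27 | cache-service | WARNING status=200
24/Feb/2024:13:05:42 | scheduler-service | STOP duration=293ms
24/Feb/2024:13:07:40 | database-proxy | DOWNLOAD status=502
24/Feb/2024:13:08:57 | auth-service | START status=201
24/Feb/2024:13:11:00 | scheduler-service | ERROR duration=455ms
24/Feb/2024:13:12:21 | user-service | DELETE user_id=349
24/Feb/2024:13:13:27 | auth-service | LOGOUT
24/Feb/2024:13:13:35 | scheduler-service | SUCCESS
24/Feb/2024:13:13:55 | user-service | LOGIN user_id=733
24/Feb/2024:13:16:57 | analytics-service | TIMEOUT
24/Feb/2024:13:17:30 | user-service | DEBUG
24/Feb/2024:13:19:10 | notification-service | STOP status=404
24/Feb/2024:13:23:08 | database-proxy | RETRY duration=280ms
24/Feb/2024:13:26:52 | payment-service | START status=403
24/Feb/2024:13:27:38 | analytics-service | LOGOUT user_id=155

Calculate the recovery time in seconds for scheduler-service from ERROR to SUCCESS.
155

To calculate recovery time:

1. Find ERROR event for scheduler-service: 24/Feb/2024:13:11:00
2. Find next SUCCESS event for scheduler-service: 24/Feb/2024:13:13:35
3. Recovery time: 24/Feb/2024:13:13:35 - 24/Feb/2024:13:11:00 = 155 seconds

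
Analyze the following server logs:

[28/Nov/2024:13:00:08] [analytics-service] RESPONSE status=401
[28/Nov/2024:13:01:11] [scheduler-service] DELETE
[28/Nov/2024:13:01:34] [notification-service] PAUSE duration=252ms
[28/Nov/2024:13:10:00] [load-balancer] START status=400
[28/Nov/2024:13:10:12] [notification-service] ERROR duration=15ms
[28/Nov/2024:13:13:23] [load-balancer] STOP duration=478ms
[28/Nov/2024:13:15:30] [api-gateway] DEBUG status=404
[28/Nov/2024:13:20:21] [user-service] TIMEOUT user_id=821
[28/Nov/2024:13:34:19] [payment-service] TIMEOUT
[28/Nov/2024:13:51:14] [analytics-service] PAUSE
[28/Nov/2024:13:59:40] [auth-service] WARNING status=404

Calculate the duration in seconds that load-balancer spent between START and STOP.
203

To calculate state duration:

1. Find START event for load-balancer: 28/Nov/2024:13:10:00
2. Find STOP event for load-balancer: 28/Nov/2024:13:13:23
3. Calculate duration: 28/Nov/2024:13:13:23 - 28/Nov/2024:13:10:00 = 203 seconds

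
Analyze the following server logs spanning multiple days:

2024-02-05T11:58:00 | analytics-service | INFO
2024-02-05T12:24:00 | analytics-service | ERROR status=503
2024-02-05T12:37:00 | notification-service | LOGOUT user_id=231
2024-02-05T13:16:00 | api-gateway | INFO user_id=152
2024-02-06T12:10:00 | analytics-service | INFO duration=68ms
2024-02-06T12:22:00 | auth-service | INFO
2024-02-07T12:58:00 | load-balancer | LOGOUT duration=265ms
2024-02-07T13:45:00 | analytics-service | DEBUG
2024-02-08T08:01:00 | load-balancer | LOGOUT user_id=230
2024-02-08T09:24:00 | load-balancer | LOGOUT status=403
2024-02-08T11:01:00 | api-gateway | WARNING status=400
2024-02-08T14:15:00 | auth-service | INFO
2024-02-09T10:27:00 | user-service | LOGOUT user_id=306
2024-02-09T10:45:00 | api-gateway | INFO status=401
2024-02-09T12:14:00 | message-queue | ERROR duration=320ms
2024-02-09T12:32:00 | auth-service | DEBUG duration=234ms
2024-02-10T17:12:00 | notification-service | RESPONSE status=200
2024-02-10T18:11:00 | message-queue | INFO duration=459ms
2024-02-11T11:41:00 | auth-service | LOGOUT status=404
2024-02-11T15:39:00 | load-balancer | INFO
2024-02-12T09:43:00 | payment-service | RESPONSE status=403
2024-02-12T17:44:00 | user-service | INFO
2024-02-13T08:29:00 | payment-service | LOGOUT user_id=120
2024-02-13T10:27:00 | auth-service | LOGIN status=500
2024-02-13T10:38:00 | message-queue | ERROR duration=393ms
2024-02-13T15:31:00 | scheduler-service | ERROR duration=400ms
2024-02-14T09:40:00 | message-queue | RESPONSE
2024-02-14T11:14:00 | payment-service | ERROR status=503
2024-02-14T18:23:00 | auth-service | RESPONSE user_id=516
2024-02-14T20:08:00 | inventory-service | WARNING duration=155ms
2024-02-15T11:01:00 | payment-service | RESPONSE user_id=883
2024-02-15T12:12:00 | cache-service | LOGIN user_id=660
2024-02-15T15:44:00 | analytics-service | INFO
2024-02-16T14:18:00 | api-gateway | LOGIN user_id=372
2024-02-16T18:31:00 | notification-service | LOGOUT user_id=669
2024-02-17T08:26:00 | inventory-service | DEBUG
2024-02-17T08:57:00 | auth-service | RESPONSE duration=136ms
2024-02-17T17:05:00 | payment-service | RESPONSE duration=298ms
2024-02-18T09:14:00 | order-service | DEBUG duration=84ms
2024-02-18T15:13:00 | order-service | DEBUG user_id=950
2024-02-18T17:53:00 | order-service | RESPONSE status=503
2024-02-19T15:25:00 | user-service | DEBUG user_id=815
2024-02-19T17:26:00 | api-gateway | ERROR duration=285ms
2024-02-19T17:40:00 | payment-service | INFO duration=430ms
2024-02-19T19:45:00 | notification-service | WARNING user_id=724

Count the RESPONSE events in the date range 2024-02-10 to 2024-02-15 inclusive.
5

To filter by date range:

1. Date range: 2024-02-10 through 2024-02-15, both dates inclusive
2. Filter for RESPONSE events whose date falls in this range
3. Count matching events: 5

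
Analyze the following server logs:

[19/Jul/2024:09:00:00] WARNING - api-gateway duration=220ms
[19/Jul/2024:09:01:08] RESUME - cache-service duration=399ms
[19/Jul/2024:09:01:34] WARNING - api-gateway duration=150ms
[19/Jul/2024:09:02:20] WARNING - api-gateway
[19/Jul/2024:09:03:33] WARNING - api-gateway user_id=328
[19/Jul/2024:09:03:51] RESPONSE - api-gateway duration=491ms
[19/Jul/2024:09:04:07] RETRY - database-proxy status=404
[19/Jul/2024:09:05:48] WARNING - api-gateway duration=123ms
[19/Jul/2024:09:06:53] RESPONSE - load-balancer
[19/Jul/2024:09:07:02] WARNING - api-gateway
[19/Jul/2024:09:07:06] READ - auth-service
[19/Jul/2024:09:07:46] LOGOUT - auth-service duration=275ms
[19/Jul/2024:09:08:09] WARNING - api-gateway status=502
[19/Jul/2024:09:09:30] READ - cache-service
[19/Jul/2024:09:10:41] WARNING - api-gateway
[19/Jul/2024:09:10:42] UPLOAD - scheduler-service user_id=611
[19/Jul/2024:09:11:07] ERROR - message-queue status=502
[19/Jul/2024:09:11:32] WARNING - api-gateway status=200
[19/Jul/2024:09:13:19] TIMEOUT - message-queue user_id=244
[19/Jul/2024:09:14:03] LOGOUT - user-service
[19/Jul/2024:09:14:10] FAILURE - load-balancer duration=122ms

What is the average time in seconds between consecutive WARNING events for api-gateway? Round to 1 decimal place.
86.5

To calculate average interval:

1. Find all WARNING events for api-gateway in order
2. Calculate time gaps between consecutive events
3. Compute mean of gaps: 692 / 8 = 86.5 seconds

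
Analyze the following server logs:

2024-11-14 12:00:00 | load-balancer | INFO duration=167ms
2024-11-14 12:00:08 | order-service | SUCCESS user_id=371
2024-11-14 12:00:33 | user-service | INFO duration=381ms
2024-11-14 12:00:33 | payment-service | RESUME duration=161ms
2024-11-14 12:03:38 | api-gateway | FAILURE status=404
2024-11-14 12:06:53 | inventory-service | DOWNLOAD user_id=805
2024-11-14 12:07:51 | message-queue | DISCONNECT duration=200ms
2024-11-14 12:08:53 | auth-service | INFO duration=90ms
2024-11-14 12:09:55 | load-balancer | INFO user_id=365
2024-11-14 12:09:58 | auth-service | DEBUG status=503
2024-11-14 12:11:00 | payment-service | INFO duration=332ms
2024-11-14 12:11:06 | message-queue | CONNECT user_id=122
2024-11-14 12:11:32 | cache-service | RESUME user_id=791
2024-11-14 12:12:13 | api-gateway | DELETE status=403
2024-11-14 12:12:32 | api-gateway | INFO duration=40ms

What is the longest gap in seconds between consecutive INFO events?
500

To find the longest gap:

1. Extract all INFO events in chronological order
2. Calculate time differences between consecutive events
3. Find the maximum difference
4. Longest gap: 500 seconds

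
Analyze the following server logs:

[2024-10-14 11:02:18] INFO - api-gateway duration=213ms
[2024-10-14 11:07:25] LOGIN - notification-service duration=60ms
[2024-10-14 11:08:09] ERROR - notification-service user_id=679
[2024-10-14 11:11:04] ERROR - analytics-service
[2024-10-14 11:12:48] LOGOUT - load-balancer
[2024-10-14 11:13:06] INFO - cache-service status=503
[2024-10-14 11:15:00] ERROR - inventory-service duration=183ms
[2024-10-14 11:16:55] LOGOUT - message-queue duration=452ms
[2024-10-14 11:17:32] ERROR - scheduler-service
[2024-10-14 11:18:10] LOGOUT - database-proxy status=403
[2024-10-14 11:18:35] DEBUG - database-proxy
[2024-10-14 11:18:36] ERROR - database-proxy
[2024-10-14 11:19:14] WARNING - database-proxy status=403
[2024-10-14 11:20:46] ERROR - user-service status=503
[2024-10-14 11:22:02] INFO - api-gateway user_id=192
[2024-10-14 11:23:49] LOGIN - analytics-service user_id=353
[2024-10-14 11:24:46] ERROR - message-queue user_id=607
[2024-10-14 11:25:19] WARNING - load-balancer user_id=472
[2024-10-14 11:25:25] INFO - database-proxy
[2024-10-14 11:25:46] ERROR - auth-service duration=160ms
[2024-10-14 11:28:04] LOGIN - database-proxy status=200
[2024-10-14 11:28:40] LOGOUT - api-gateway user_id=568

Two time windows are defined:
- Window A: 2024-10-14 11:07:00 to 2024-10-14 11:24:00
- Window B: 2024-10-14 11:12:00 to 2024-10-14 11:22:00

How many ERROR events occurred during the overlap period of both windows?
4

To find overlap events:

1. Window A: 2024-10-14 11:07:00 to 2024-10-14 11:24:00
2. Window B: 2024-10-14 11:12:00 to 2024-10-14 11:22:00
3. Overlap period: 2024-10-14 11:12:00 to 2024-10-14 11:22:00
4. Count ERROR events in overlap: 4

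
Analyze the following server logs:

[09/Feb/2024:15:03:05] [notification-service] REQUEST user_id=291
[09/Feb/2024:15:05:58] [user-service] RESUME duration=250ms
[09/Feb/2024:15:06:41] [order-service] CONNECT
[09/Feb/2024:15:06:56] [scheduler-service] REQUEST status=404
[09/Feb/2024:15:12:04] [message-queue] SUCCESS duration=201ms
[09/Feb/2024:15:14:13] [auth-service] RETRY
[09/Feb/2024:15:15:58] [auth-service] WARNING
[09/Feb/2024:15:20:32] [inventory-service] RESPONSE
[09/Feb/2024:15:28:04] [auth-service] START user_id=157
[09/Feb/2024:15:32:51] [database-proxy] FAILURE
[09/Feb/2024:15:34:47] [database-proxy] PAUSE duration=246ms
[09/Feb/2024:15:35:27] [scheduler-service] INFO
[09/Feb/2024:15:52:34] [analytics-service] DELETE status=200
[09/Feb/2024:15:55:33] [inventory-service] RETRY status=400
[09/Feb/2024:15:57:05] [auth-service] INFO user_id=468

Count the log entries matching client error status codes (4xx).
2

To find matching entries:

1. Pattern to match: client error status codes (4xx)
2. Scan each log entry for the pattern
3. Count matches: 2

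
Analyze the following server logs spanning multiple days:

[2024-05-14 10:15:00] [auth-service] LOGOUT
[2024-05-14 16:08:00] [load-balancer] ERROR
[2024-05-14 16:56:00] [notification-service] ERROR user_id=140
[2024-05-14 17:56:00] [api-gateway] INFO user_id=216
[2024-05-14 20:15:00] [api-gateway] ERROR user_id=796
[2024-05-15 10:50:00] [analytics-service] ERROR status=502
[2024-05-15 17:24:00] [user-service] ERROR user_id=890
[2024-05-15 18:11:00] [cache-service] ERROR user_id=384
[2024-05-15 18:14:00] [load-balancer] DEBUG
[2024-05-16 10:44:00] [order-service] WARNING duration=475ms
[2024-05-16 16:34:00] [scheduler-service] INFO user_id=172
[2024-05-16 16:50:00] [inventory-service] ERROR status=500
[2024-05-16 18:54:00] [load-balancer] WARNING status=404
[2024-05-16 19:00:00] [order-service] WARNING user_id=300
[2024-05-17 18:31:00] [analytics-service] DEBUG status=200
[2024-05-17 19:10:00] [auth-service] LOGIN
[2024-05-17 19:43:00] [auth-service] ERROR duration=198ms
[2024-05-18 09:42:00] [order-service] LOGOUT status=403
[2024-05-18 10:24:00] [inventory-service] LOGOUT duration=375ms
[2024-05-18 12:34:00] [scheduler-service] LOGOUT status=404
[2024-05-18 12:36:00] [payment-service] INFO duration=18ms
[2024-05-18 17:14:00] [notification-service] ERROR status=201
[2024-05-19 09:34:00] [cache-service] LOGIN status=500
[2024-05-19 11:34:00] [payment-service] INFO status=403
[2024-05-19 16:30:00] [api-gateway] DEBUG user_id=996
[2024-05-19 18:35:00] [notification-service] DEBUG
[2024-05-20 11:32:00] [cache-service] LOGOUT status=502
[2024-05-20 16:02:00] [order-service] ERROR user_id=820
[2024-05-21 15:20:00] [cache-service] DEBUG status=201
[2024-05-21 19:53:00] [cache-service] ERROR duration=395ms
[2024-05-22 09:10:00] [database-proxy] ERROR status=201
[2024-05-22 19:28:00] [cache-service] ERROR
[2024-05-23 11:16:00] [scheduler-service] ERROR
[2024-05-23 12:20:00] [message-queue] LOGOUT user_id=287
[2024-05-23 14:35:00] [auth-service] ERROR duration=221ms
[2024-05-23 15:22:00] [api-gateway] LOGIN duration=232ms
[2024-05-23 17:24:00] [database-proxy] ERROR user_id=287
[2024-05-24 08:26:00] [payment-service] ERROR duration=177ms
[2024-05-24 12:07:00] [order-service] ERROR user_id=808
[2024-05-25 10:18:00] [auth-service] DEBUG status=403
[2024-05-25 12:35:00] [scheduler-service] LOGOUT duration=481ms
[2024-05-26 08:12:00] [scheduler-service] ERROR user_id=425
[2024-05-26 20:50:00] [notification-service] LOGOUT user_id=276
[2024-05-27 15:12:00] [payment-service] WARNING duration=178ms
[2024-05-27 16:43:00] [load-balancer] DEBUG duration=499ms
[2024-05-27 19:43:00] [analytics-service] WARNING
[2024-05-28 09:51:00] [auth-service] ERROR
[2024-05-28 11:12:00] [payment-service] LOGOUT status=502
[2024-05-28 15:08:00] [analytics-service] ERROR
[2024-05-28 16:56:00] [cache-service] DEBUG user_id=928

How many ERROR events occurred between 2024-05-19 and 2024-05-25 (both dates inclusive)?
9

To filter by date range:

1. Date range: 2024-05-19 through 2024-05-25, both dates inclusive
2. Filter for ERROR events whose date falls in this range
3. Count matching events: 9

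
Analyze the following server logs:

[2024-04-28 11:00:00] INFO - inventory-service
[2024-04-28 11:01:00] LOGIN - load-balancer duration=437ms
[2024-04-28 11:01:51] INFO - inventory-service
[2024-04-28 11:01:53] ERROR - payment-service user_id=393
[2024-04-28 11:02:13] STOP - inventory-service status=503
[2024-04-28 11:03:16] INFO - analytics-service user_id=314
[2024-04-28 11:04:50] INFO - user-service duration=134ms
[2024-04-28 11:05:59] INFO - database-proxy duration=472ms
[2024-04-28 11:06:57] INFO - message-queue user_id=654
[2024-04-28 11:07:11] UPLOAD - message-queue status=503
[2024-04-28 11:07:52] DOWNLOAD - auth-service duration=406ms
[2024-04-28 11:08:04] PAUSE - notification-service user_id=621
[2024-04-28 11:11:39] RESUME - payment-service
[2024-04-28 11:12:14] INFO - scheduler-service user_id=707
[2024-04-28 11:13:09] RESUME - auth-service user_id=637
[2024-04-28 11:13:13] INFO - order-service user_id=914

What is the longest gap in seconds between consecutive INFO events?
317

To find the longest gap:

1. Extract all INFO events in chronological order
2. Calculate time differences between consecutive events
3. Find the maximum difference
4. Longest gap: 317 seconds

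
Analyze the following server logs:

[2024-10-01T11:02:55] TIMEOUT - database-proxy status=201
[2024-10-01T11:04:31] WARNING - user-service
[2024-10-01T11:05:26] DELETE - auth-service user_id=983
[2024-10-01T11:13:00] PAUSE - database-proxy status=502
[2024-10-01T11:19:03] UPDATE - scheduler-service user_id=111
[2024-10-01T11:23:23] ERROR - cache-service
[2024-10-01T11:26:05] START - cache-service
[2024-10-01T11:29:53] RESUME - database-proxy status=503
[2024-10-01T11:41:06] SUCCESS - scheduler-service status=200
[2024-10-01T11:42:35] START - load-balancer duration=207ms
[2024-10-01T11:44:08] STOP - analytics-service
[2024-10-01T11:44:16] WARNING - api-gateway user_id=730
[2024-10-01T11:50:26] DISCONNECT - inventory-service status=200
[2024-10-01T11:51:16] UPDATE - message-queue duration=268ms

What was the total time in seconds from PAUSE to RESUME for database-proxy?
1013

To calculate state duration:

1. Find PAUSE event for database-proxy: 2024-10-01T11:13:00
2. Find RESUME event for database-proxy: 2024-10-01T11:29:53
3. Calculate duration: 2024-10-01T11:29:53 - 2024-10-01T11:13:00 = 1013 seconds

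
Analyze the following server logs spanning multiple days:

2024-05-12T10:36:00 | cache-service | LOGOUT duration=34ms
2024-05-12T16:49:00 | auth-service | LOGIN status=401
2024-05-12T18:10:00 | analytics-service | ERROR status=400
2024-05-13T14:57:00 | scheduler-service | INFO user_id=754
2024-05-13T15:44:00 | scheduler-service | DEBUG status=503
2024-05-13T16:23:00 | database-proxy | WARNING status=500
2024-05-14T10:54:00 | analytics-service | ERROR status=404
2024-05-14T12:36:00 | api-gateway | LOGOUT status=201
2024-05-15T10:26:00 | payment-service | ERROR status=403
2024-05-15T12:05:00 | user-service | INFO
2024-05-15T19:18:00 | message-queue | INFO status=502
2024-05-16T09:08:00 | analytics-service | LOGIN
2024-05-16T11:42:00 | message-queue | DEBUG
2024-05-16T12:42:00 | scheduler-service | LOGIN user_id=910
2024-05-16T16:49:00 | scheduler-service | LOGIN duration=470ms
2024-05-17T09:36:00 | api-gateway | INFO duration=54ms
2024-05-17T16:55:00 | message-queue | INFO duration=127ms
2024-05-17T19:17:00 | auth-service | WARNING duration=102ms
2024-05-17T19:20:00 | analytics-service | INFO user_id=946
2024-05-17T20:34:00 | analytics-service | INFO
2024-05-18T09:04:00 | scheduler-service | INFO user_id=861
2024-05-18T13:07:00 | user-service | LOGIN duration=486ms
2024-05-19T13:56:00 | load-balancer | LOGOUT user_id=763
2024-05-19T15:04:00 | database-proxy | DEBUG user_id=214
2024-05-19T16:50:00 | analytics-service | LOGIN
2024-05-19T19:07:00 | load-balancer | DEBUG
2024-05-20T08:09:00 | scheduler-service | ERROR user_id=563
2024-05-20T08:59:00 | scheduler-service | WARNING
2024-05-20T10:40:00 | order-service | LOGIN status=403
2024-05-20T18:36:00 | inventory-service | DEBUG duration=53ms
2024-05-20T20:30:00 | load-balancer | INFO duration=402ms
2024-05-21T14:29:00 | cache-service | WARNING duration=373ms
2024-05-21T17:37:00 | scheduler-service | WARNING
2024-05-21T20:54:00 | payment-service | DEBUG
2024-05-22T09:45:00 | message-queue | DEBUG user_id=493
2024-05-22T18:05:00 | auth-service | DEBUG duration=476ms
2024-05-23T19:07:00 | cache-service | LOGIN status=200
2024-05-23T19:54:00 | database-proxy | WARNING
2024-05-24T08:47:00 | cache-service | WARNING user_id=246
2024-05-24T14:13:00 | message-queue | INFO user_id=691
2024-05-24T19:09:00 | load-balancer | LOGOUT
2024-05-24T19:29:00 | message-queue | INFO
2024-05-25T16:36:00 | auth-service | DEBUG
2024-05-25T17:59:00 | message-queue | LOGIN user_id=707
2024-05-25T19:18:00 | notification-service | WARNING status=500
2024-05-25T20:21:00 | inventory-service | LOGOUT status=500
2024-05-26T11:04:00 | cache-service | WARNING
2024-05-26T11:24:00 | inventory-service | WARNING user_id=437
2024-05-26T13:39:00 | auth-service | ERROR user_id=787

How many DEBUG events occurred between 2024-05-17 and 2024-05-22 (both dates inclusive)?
6

To filter by date range:

1. Date range: 2024-05-17 through 2024-05-22, both dates inclusive
2. Filter for DEBUG events whose date falls in this range
3. Count matching events: 6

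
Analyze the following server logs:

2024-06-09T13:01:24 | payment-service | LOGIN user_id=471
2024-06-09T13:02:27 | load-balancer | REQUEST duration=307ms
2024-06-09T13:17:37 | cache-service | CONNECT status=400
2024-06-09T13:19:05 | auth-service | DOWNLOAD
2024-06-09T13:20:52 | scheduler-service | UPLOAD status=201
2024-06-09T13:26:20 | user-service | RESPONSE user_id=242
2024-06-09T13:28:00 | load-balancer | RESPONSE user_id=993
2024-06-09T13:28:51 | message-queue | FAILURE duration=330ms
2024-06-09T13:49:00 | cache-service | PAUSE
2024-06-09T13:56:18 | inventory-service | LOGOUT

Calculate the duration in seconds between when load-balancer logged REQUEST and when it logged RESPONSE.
1533

To find the time between events:

1. Locate the first REQUEST event for load-balancer: 2024-06-09T13:02:27
2. Locate the first RESPONSE event for load-balancer: 2024-06-09T13:28:00
3. Calculate the difference: 2024-06-09T13:28:00 - 2024-06-09T13:02:27 = 1533 seconds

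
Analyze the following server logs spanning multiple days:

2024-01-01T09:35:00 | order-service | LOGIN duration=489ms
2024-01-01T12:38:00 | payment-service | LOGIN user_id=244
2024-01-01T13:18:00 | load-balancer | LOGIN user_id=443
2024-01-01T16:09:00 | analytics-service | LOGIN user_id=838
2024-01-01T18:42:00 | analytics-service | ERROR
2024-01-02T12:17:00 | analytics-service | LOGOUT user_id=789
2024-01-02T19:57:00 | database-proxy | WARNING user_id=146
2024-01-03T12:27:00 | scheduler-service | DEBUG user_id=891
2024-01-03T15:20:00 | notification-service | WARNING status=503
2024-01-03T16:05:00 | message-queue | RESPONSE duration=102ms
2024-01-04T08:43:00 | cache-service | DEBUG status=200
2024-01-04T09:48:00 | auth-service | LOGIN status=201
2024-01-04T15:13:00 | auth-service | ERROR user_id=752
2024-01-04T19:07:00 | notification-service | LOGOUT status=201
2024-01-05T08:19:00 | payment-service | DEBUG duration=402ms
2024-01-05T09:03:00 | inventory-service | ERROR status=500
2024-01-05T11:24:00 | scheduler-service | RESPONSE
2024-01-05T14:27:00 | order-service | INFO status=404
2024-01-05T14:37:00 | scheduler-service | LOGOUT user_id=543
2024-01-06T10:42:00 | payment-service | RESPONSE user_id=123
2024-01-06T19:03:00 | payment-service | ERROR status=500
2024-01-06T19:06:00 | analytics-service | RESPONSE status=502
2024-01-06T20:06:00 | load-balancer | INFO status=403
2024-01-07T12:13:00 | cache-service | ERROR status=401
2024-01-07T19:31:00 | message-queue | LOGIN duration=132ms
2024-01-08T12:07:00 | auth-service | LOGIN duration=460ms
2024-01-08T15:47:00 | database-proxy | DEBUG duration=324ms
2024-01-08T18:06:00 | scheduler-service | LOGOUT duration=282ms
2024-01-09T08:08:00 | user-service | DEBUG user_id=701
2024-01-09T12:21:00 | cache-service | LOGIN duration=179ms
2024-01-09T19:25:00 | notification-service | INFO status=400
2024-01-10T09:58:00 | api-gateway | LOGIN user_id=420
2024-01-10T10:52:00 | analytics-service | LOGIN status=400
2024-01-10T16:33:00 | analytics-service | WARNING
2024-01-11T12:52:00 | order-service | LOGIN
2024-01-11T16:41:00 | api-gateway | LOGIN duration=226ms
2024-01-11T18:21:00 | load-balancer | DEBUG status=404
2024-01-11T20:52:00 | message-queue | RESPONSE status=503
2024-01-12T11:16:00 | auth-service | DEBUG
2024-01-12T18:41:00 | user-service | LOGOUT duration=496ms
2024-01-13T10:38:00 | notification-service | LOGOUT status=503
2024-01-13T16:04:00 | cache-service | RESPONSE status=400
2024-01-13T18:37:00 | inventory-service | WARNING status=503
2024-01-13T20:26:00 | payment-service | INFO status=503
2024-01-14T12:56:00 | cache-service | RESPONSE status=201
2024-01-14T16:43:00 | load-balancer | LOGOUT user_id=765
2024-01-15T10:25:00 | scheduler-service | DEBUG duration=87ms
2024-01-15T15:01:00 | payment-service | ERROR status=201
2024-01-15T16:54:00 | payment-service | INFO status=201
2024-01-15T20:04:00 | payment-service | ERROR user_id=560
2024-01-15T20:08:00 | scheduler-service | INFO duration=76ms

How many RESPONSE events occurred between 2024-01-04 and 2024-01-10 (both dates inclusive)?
3

To filter by date range:

1. Date range: 2024-01-04 through 2024-01-10, both dates inclusive
2. Filter for RESPONSE events whose date falls in this range
3. Count matching events: 3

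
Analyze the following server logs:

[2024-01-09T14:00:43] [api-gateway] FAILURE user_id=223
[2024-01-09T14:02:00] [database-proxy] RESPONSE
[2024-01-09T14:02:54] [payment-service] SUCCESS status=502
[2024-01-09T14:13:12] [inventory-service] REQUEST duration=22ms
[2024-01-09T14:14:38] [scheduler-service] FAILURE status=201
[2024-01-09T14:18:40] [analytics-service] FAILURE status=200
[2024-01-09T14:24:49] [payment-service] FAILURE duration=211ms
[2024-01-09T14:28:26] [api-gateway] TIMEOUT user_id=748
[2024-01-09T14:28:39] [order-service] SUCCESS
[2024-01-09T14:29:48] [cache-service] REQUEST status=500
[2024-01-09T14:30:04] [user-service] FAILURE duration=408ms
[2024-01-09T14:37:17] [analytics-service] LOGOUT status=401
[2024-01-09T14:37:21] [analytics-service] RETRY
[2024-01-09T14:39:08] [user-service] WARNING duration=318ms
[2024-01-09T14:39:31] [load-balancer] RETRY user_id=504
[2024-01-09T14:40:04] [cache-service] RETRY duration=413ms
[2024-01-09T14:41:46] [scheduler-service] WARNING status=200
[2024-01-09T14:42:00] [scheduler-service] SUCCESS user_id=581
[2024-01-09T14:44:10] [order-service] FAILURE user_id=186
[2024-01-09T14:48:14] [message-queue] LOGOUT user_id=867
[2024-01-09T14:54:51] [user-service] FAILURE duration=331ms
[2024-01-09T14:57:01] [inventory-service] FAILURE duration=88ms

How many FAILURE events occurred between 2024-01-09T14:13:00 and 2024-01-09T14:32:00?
4

To count events in the time window:

1. Window boundaries: 2024-01-09T14:13:00 to 2024-01-09T14:32:00
2. Filter for FAILURE events within this window
3. Count matching events: 4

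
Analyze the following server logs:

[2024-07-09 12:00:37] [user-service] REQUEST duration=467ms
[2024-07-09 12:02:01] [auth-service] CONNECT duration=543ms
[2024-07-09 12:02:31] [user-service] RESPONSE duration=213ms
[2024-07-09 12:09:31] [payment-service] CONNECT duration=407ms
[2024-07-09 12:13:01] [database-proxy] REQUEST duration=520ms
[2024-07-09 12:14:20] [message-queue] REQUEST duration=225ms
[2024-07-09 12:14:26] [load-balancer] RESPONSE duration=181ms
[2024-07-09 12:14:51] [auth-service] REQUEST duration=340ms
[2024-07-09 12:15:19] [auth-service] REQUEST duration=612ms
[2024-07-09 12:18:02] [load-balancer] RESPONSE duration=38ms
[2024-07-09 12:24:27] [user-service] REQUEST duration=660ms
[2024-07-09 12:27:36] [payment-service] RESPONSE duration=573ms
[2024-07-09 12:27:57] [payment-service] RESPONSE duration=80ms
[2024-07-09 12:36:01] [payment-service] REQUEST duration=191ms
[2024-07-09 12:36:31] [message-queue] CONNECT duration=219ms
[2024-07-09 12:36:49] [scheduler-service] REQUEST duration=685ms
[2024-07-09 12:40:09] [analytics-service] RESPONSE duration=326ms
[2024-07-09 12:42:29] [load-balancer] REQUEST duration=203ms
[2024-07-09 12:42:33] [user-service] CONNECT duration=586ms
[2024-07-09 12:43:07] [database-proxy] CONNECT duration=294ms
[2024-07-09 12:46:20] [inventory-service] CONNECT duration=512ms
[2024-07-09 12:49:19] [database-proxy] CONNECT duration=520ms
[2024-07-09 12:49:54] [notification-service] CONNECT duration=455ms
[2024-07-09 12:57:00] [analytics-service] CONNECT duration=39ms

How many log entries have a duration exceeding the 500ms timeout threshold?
9

To count timeouts:

1. Threshold: 500ms
2. Extract duration from each log entry
3. Count entries where duration > 500
4. Timeout count: 9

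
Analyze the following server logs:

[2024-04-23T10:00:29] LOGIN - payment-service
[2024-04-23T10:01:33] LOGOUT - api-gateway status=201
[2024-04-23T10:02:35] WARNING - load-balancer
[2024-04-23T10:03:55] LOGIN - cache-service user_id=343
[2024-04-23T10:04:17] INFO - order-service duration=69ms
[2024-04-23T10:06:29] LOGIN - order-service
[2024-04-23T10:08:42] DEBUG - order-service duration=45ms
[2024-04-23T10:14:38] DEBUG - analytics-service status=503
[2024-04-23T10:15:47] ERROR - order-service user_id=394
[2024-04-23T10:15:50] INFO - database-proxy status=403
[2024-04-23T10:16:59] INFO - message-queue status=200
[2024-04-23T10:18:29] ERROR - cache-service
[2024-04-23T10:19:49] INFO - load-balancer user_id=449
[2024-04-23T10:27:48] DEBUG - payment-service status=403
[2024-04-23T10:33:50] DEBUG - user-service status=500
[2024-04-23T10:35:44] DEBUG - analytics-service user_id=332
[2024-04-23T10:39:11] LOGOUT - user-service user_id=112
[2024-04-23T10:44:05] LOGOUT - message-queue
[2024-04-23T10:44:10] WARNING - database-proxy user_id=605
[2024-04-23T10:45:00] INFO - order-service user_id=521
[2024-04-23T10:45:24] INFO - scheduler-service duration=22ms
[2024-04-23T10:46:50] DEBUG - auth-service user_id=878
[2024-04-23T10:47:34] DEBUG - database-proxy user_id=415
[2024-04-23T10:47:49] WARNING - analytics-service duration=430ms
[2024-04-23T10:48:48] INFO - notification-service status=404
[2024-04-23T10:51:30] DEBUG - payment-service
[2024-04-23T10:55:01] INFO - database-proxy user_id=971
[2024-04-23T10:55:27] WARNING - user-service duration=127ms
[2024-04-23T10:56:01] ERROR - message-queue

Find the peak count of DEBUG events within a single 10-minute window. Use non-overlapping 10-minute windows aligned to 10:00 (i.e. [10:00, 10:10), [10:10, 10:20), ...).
2

To find the burst window:

1. Divide the log period into non-overlapping 10-minute windows starting at 10:00
2. Count DEBUG events in each window
3. Find the window with maximum count
4. Maximum events in a window: 2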